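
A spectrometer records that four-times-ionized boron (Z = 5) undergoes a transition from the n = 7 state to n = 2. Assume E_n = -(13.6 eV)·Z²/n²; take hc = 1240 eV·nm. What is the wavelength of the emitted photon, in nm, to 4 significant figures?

For Z = 5 the level energies scale as Z², so the effective Rydberg energy is 13.6 × 25 = 340.0 eV.
ΔE = 340.0 × (1/2² − 1/7²) = 340.0 × 0.2296 = 78.06 eV.
λ = hc/ΔE = 1240 / 78.06 = 15.88 nm.

15.88 nm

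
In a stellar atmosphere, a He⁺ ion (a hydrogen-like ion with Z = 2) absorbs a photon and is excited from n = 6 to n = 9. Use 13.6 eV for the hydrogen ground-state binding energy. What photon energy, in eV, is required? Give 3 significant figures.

0.840 eV

The Bohr energies scale as Z², so for Z = 2: E_n = −54.40/n² eV.
E_9 = −54.40/81 = −0.6716 eV and E_6 = −54.40/36 = −1.511 eV.
The photon energy is |E_9 − E_6| = 0.840 eV.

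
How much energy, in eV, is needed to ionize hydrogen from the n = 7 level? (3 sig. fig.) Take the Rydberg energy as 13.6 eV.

E_7 = −13.60/49 = −0.278 eV, so ionization (to E = 0) requires 0.278 eV.

0.278 eV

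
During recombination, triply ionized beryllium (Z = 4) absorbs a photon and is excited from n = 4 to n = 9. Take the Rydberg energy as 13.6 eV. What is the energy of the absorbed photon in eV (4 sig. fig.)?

The Bohr energies scale as Z², so for Z = 4: E_n = −217.6/n² eV.
E_9 = −217.6/81 = −2.686 eV and E_4 = −217.6/16 = −13.60 eV.
The photon energy is |E_9 − E_4| = 10.91 eV.

10.91 eV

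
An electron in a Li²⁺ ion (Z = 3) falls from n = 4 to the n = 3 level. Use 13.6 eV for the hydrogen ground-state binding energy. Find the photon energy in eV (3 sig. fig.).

5.95 eV

The Bohr energies scale as Z², so for Z = 3: E_n = −122.4/n² eV.
E_4 = −122.4/16 = −7.650 eV and E_3 = −122.4/9 = −13.60 eV.
The photon energy is |E_4 − E_3| = 5.95 eV.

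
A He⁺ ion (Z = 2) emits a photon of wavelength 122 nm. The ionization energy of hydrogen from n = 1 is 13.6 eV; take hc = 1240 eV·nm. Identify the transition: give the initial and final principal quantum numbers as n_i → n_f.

The photon energy is ΔE = hc/λ = 1240 / 122 = 10.16 eV.
With Z = 2, ΔE = 54.40 × (1/n_f² − 1/n_i²), so 1/n_f² − 1/n_i² = 0.1868.
Trying n_f = 2 gives 1/n_i² = 0.06316, i.e. n_i ≈ 4; this pair matches.

n_i = 4, n_f = 2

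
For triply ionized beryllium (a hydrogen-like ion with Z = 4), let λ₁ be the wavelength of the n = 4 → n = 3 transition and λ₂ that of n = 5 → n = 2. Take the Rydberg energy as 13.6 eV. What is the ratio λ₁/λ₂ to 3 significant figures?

λ ∝ 1/ΔE ∝ 1/(1/n_f² − 1/n_i²), and the Z² and hc factors cancel in the ratio.
λ₁/λ₂ = (1/2² − 1/5²)/(1/3² − 1/4²) = 0.2100/0.04861 = 4.32.

4.32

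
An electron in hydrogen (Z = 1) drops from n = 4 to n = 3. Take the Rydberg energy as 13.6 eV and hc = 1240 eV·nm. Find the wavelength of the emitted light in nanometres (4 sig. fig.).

ΔE = 13.60 × (1/3² − 1/4²) = 13.60 × 0.04861 = 0.6611 eV.
λ = hc/ΔE = 1240 / 0.6611 = 1876 nm.

1876 nm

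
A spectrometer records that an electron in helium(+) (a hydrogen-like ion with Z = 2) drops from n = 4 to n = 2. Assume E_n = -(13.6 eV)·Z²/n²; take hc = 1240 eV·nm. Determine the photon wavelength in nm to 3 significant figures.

For Z = 2 the level energies scale as Z², so the effective Rydberg energy is 13.6 × 4 = 54.40 eV.
ΔE = 54.40 × (1/2² − 1/4²) = 54.40 × 0.1875 = 10.20 eV.
λ = hc/ΔE = 1240 / 10.20 = 122 nm.

122 nm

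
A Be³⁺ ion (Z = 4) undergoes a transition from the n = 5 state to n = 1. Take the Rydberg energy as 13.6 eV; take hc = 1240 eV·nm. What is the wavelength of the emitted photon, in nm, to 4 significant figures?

For Z = 4 the level energies scale as Z², so the effective Rydberg energy is 13.6 × 16 = 217.6 eV.
ΔE = 217.6 × (1/1² − 1/5²) = 217.6 × 0.9600 = 208.9 eV.
λ = hc/ΔE = 1240 / 208.9 = 5.936 nm.

5.936 nm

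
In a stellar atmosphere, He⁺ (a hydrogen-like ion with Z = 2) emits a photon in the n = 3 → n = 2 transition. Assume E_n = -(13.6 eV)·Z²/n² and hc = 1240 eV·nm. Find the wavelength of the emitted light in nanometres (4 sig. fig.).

164.1 nm

For Z = 2 the level energies scale as Z², so the effective Rydberg energy is 13.6 × 4 = 54.40 eV.
ΔE = 54.40 × (1/2² − 1/3²) = 54.40 × 0.1389 = 7.556 eV.
λ = hc/ΔE = 1240 / 7.556 = 164.1 nm.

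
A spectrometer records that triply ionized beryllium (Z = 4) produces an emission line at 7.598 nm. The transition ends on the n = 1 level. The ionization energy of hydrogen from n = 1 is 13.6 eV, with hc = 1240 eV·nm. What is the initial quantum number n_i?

n_i = 2

The photon energy is ΔE = hc/λ = 1240 / 7.598 = 163.2 eV.
With Z = 4, ΔE = 217.6 × (1/n_f² − 1/n_i²), so 1/n_f² − 1/n_i² = 0.7500.
With n_f = 1: 1/n_i² = 1/1 − 0.7500 = 0.2500, so n_i ≈ 2.00.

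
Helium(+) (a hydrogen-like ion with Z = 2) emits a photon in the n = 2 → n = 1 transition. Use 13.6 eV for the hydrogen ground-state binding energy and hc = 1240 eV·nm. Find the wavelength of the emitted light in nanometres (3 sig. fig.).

For Z = 2 the level energies scale as Z², so the effective Rydberg energy is 13.6 × 4 = 54.40 eV.
ΔE = 54.40 × (1/1² − 1/2²) = 54.40 × 0.7500 = 40.80 eV.
λ = hc/ΔE = 1240 / 40.80 = 30.4 nm.

30.4 nm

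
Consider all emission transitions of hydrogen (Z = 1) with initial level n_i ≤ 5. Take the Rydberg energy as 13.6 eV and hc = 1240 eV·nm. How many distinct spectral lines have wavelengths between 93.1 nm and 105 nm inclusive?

Enumerate all n_i → n_f pairs with 1 ≤ n_f < n_i ≤ 5 and compute λ = 1240 / [13.6·1·(1/n_f² − 1/n_i²)].
Lines falling in [93.1, 105] nm: 5→1 (94.98 nm), 4→1 (97.25 nm), 3→1 (102.6 nm).

3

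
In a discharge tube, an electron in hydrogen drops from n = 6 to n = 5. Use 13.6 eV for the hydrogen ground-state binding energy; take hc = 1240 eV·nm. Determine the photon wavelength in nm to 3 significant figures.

ΔE = 13.60 × (1/5² − 1/6²) = 13.60 × 0.01222 = 0.1662 eV.
λ = hc/ΔE = 1240 / 0.1662 = 7460 nm.
This line belongs to the Pfund series.

7460 nm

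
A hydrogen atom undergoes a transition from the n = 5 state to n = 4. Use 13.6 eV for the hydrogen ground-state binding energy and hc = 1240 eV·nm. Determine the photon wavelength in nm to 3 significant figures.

ΔE = 13.60 × (1/4² − 1/5²) = 13.60 × 0.02250 = 0.3060 eV.
λ = hc/ΔE = 1240 / 0.3060 = 4050 nm.
This line belongs to the Brackett series.

4050 nm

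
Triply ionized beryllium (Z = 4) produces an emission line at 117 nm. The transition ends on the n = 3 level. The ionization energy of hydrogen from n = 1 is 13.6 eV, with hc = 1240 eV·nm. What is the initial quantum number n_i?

The photon energy is ΔE = hc/λ = 1240 / 117 = 10.60 eV.
With Z = 4, ΔE = 217.6 × (1/n_f² − 1/n_i²), so 1/n_f² − 1/n_i² = 0.04871.
With n_f = 3: 1/n_i² = 1/9 − 0.04871 = 0.06241, so n_i ≈ 4.00.

n_i = 4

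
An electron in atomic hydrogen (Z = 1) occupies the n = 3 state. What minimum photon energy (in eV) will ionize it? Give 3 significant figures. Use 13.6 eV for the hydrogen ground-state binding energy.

1.51 eV

E_3 = −13.60/9 = −1.51 eV, so ionization (to E = 0) requires 1.51 eV.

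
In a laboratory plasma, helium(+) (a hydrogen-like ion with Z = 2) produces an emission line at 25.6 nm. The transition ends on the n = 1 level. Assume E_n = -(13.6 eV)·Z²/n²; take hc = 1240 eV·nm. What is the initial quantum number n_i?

The photon energy is ΔE = hc/λ = 1240 / 25.6 = 48.44 eV.
With Z = 2, ΔE = 54.40 × (1/n_f² − 1/n_i²), so 1/n_f² − 1/n_i² = 0.8904.
With n_f = 1: 1/n_i² = 1/1 − 0.8904 = 0.1096, so n_i ≈ 3.02.

n_i = 3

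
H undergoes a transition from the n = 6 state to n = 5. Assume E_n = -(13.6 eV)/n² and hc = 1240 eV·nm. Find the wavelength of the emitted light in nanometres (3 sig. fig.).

ΔE = 13.60 × (1/5² − 1/6²) = 13.60 × 0.01222 = 0.1662 eV.
λ = hc/ΔE = 1240 / 0.1662 = 7460 nm.

7460 nm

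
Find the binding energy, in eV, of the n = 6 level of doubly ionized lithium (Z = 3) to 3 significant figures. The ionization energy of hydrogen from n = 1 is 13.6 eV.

3.40 eV

E_n = −13.6 Z²/n² = −122.4/n² eV for Z = 3.
E_6 = −122.4/36 = −3.40 eV, so ionization (to E = 0) requires 3.40 eV.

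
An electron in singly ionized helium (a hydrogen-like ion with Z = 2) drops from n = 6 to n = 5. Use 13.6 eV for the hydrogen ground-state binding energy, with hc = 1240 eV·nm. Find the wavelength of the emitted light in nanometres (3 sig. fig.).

1860 nm

For Z = 2 the level energies scale as Z², so the effective Rydberg energy is 13.6 × 4 = 54.40 eV.
ΔE = 54.40 × (1/5² − 1/6²) = 54.40 × 0.01222 = 0.6649 eV.
λ = hc/ΔE = 1240 / 0.6649 = 1860 nm.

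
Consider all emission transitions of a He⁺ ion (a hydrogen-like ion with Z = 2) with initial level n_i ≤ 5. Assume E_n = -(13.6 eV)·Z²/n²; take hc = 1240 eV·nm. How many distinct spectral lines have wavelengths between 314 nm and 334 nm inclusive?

1

Enumerate all n_i → n_f pairs with 1 ≤ n_f < n_i ≤ 5 and compute λ = 1240 / [13.6·4·(1/n_f² − 1/n_i²)].
Lines falling in [314, 334] nm: 5→3 (320.5 nm).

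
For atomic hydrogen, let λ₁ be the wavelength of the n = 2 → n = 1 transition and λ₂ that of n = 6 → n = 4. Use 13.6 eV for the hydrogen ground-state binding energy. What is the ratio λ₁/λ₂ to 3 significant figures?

λ ∝ 1/ΔE ∝ 1/(1/n_f² − 1/n_i²), and the Z² and hc factors cancel in the ratio.
λ₁/λ₂ = (1/4² − 1/6²)/(1/1² − 1/2²) = 0.03472/0.7500 = 0.0463.

0.0463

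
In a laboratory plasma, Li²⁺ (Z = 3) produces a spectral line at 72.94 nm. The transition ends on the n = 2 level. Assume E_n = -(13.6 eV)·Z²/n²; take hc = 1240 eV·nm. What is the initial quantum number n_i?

n_i = 3

The photon energy is ΔE = hc/λ = 1240 / 72.94 = 17.00 eV.
With Z = 3, ΔE = 122.4 × (1/n_f² − 1/n_i²), so 1/n_f² − 1/n_i² = 0.1389.
With n_f = 2: 1/n_i² = 1/4 − 0.1389 = 0.1111, so n_i ≈ 3.00.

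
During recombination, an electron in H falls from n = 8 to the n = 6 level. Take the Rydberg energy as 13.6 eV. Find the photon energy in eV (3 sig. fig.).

0.165 eV

E_8 = −13.60/64 = −0.2125 eV and E_6 = −13.60/36 = −0.3778 eV.
The photon energy is |E_8 − E_6| = 0.165 eV.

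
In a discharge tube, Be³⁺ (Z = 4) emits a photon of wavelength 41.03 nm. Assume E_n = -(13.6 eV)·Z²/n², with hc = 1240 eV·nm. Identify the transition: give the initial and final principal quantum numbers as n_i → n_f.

n_i = 3, n_f = 2

The photon energy is ΔE = hc/λ = 1240 / 41.03 = 30.22 eV.
With Z = 4, ΔE = 217.6 × (1/n_f² − 1/n_i²), so 1/n_f² − 1/n_i² = 0.1389.
Trying n_f = 2 gives 1/n_i² = 0.1111, i.e. n_i ≈ 3; this pair matches.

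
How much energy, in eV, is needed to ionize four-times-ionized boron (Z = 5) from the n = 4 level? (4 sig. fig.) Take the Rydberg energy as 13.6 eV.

21.25 eV

E_n = −13.6 Z²/n² = −340.0/n² eV for Z = 5.
E_4 = −340.0/16 = −21.25 eV, so ionization (to E = 0) requires 21.25 eV.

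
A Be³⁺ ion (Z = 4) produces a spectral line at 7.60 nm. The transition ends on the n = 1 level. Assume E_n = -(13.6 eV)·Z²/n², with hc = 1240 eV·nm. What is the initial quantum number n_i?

The photon energy is ΔE = hc/λ = 1240 / 7.60 = 163.2 eV.
With Z = 4, ΔE = 217.6 × (1/n_f² − 1/n_i²), so 1/n_f² − 1/n_i² = 0.7498.
With n_f = 1: 1/n_i² = 1/1 − 0.7498 = 0.2502, so n_i ≈ 2.00.

n_i = 2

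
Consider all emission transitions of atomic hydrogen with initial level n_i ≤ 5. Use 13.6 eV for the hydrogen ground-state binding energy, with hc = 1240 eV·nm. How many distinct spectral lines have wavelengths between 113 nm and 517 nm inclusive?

Enumerate all n_i → n_f pairs with 1 ≤ n_f < n_i ≤ 5 and compute λ = 1240 / [13.6·1·(1/n_f² − 1/n_i²)].
Lines falling in [113, 517] nm: 2→1 (121.6 nm), 5→2 (434.2 nm), 4→2 (486.3 nm).

3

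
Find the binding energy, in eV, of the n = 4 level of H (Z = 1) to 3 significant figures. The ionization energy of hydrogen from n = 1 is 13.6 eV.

E_4 = −13.60/16 = −0.850 eV, so ionization (to E = 0) requires 0.850 eV.

0.850 eV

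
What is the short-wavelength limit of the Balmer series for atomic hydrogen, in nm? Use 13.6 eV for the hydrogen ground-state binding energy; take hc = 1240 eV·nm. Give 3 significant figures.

365 nm

The Balmer series has lower level n_f = 2; the series limit corresponds to n_i → ∞.
ΔE_max = 13.6 × 1 / 2² = 3.400 eV.
λ_min = 1240 / 3.400 = 365 nm.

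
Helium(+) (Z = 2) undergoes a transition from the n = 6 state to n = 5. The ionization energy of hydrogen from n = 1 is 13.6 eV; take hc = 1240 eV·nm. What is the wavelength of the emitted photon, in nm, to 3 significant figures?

For Z = 2 the level energies scale as Z², so the effective Rydberg energy is 13.6 × 4 = 54.40 eV.
ΔE = 54.40 × (1/5² − 1/6²) = 54.40 × 0.01222 = 0.6649 eV.
λ = hc/ΔE = 1240 / 0.6649 = 1860 nm.

1860 nm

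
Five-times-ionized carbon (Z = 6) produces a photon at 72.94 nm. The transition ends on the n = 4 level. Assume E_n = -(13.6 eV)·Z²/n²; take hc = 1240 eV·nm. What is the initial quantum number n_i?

n_i = 6

The photon energy is ΔE = hc/λ = 1240 / 72.94 = 17.00 eV.
With Z = 6, ΔE = 489.6 × (1/n_f² − 1/n_i²), so 1/n_f² − 1/n_i² = 0.03472.
With n_f = 4: 1/n_i² = 1/16 − 0.03472 = 0.02778, so n_i ≈ 6.00.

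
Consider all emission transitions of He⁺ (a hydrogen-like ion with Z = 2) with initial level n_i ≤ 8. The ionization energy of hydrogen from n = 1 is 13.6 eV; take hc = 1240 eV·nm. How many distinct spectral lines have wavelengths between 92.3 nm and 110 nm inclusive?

Enumerate all n_i → n_f pairs with 1 ≤ n_f < n_i ≤ 8 and compute λ = 1240 / [13.6·4·(1/n_f² − 1/n_i²)].
Lines falling in [92.3, 110] nm: 8→2 (97.25 nm), 7→2 (99.28 nm), 6→2 (102.6 nm), 5→2 (108.5 nm).

4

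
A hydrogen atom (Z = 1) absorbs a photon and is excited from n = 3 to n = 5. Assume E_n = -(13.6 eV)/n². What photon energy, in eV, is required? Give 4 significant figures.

0.9671 eV

E_5 = −13.60/25 = −0.5440 eV and E_3 = −13.60/9 = −1.511 eV.
The photon energy is |E_5 − E_3| = 0.9671 eV.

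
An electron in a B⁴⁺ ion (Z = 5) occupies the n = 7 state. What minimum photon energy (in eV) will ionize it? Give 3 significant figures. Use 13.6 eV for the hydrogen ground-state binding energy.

E_n = −13.6 Z²/n² = −340.0/n² eV for Z = 5.
E_7 = −340.0/49 = −6.94 eV, so ionization (to E = 0) requires 6.94 eV.

6.94 eV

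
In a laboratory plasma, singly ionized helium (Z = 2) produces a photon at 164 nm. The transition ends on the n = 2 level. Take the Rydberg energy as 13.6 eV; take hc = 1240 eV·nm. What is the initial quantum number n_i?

n_i = 3

The photon energy is ΔE = hc/λ = 1240 / 164 = 7.561 eV.
With Z = 2, ΔE = 54.40 × (1/n_f² − 1/n_i²), so 1/n_f² − 1/n_i² = 0.1390.
With n_f = 2: 1/n_i² = 1/4 − 0.1390 = 0.1110, so n_i ≈ 3.00.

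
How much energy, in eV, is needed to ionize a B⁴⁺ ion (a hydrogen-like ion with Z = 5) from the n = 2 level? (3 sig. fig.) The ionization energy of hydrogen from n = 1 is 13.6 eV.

E_n = −13.6 Z²/n² = −340.0/n² eV for Z = 5.
E_2 = −340.0/4 = −85.0 eV, so ionization (to E = 0) requires 85.0 eV.

85.0 eV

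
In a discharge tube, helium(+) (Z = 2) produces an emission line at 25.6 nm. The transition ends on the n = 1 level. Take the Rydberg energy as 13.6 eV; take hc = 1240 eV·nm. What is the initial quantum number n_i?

The photon energy is ΔE = hc/λ = 1240 / 25.6 = 48.44 eV.
With Z = 2, ΔE = 54.40 × (1/n_f² − 1/n_i²), so 1/n_f² − 1/n_i² = 0.8904.
With n_f = 1: 1/n_i² = 1/1 − 0.8904 = 0.1096, so n_i ≈ 3.02.

n_i = 3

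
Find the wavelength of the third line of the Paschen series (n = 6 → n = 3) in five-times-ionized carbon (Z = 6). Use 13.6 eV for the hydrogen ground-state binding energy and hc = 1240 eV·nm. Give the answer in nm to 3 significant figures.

30.4 nm

The Paschen series terminates on n_f = 3; the third line has n_i = 3+3 = 6.
ΔE = 489.6 × (1/3² − 1/6²) = 40.80 eV.
λ = 1240 / 40.80 = 30.4 nm.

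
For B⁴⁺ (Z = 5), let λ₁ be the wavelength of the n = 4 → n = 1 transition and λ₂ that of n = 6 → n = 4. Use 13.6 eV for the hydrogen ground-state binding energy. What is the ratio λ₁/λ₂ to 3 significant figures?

λ ∝ 1/ΔE ∝ 1/(1/n_f² − 1/n_i²), and the Z² and hc factors cancel in the ratio.
λ₁/λ₂ = (1/4² − 1/6²)/(1/1² − 1/4²) = 0.03472/0.9375 = 0.0370.

0.0370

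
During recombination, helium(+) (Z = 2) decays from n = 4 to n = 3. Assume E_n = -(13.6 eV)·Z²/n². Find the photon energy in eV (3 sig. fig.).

The Bohr energies scale as Z², so for Z = 2: E_n = −54.40/n² eV.
E_4 = −54.40/16 = −3.400 eV and E_3 = −54.40/9 = −6.044 eV.
The photon energy is |E_4 − E_3| = 2.64 eV.

2.64 eV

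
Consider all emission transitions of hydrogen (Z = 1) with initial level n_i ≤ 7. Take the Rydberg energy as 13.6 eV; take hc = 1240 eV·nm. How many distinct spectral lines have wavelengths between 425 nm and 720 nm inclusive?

Enumerate all n_i → n_f pairs with 1 ≤ n_f < n_i ≤ 7 and compute λ = 1240 / [13.6·1·(1/n_f² − 1/n_i²)].
Lines falling in [425, 720] nm: 5→2 (434.2 nm), 4→2 (486.3 nm), 3→2 (656.5 nm).

3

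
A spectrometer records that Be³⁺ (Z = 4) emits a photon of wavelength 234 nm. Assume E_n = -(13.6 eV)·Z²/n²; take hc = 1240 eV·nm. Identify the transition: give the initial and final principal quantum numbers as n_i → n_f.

n_i = 8, n_f = 5

The photon energy is ΔE = hc/λ = 1240 / 234 = 5.299 eV.
With Z = 4, ΔE = 217.6 × (1/n_f² − 1/n_i²), so 1/n_f² − 1/n_i² = 0.02435.
Trying n_f = 5 gives 1/n_i² = 0.01565, i.e. n_i ≈ 8; this pair matches.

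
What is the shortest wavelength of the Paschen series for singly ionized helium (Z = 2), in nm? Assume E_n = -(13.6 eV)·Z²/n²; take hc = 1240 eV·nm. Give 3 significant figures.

The Paschen series has lower level n_f = 3; the series limit corresponds to n_i → ∞.
ΔE_max = 13.6 × 4 / 3² = 6.044 eV.
λ_min = 1240 / 6.044 = 205 nm.

205 nm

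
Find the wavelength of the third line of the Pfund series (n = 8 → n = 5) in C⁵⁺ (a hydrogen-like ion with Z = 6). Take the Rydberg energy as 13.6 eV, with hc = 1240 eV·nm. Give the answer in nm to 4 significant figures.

The Pfund series terminates on n_f = 5; the third line has n_i = 5+3 = 8.
ΔE = 489.6 × (1/5² − 1/8²) = 11.93 eV.
λ = 1240 / 11.93 = 103.9 nm.

103.9 nm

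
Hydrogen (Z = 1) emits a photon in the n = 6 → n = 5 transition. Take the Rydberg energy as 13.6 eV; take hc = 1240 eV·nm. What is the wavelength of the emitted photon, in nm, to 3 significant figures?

7460 nm

ΔE = 13.60 × (1/5² − 1/6²) = 13.60 × 0.01222 = 0.1662 eV.
λ = hc/ΔE = 1240 / 0.1662 = 7460 nm.
This line belongs to the Pfund series.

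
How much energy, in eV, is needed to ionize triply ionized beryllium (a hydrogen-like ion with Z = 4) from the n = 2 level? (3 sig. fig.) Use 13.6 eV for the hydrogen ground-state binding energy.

E_n = −13.6 Z²/n² = −217.6/n² eV for Z = 4.
E_2 = −217.6/4 = −54.4 eV, so ionization (to E = 0) requires 54.4 eV.

54.4 eV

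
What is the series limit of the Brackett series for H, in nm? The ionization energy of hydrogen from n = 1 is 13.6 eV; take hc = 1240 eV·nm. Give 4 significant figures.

The Brackett series has lower level n_f = 4; the series limit corresponds to n_i → ∞.
ΔE_max = 13.6 × 1 / 4² = 0.8500 eV.
λ_min = 1240 / 0.8500 = 1459 nm.

1459 nm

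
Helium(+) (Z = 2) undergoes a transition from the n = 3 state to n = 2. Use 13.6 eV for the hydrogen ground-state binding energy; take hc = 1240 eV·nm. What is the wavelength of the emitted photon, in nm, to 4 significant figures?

For Z = 2 the level energies scale as Z², so the effective Rydberg energy is 13.6 × 4 = 54.40 eV.
ΔE = 54.40 × (1/2² − 1/3²) = 54.40 × 0.1389 = 7.556 eV.
λ = hc/ΔE = 1240 / 7.556 = 164.1 nm.

164.1 nm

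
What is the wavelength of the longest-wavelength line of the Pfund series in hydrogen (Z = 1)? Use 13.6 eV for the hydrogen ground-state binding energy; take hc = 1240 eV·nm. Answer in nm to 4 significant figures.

7460 nm

The Pfund series terminates on n_f = 5; the first line has n_i = 5+1 = 6.
ΔE = 13.60 × (1/5² − 1/6²) = 0.1662 eV.
λ = 1240 / 0.1662 = 7460 nm.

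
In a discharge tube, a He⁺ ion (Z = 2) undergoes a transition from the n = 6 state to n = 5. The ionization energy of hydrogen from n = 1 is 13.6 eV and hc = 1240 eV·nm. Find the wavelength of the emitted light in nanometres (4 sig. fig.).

1865 nm

For Z = 2 the level energies scale as Z², so the effective Rydberg energy is 13.6 × 4 = 54.40 eV.
ΔE = 54.40 × (1/5² − 1/6²) = 54.40 × 0.01222 = 0.6649 eV.
λ = hc/ΔE = 1240 / 0.6649 = 1865 nm.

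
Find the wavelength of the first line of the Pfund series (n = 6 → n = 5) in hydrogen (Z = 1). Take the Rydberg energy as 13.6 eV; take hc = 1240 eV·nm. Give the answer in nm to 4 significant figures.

7460 nm

The Pfund series terminates on n_f = 5; the first line has n_i = 5+1 = 6.
ΔE = 13.60 × (1/5² − 1/6²) = 0.1662 eV.
λ = 1240 / 0.1662 = 7460 nm.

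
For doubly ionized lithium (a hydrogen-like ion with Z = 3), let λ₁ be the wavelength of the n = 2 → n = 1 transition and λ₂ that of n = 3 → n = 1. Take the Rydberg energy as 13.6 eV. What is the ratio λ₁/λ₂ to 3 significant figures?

1.19

λ ∝ 1/ΔE ∝ 1/(1/n_f² − 1/n_i²), and the Z² and hc factors cancel in the ratio.
λ₁/λ₂ = (1/1² − 1/3²)/(1/1² − 1/2²) = 0.8889/0.7500 = 1.19.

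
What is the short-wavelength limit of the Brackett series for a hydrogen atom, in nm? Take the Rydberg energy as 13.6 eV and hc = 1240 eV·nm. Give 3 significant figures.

The Brackett series has lower level n_f = 4; the series limit corresponds to n_i → ∞.
ΔE_max = 13.6 × 1 / 4² = 0.8500 eV.
λ_min = 1240 / 0.8500 = 1460 nm.

1460 nm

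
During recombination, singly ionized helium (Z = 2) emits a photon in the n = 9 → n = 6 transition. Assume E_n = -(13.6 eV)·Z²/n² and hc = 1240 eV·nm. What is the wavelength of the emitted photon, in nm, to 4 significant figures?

1477 nm

For Z = 2 the level energies scale as Z², so the effective Rydberg energy is 13.6 × 4 = 54.40 eV.
ΔE = 54.40 × (1/6² − 1/9²) = 54.40 × 0.01543 = 0.8395 eV.
λ = hc/ΔE = 1240 / 0.8395 = 1477 nm.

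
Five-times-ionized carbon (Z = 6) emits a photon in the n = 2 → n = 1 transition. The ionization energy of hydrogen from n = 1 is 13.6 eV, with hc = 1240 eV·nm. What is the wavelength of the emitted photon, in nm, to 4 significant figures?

3.377 nm

For Z = 6 the level energies scale as Z², so the effective Rydberg energy is 13.6 × 36 = 489.6 eV.
ΔE = 489.6 × (1/1² − 1/2²) = 489.6 × 0.7500 = 367.2 eV.
λ = hc/ΔE = 1240 / 367.2 = 3.377 nm.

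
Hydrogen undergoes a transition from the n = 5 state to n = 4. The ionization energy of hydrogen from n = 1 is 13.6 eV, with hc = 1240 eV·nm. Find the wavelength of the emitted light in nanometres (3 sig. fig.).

4050 nm

ΔE = 13.60 × (1/4² − 1/5²) = 13.60 × 0.02250 = 0.3060 eV.
λ = hc/ΔE = 1240 / 0.3060 = 4050 nm.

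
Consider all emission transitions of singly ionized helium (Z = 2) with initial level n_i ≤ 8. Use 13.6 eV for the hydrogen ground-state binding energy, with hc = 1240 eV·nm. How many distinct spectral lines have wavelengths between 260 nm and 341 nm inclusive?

2

Enumerate all n_i → n_f pairs with 1 ≤ n_f < n_i ≤ 8 and compute λ = 1240 / [13.6·4·(1/n_f² − 1/n_i²)].
Lines falling in [260, 341] nm: 6→3 (273.5 nm), 5→3 (320.5 nm).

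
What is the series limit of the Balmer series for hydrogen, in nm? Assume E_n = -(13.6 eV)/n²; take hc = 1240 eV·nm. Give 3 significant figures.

365 nm

The Balmer series has lower level n_f = 2; the series limit corresponds to n_i → ∞.
ΔE_max = 13.6 × 1 / 2² = 3.400 eV.
λ_min = 1240 / 3.400 = 365 nm.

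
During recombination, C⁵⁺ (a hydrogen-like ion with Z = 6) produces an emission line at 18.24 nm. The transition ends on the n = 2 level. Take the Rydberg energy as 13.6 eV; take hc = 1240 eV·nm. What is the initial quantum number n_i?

n_i = 3

The photon energy is ΔE = hc/λ = 1240 / 18.24 = 67.98 eV.
With Z = 6, ΔE = 489.6 × (1/n_f² − 1/n_i²), so 1/n_f² − 1/n_i² = 0.1389.
With n_f = 2: 1/n_i² = 1/4 − 0.1389 = 0.1111, so n_i ≈ 3.00.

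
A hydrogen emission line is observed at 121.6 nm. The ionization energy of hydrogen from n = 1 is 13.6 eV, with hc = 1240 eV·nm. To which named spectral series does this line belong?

ΔE = 1240/121.6 = 10.20 eV.
This matches 13.6 × (1/1² − 1/2²), so n_f = 1: the Lyman series.

Lyman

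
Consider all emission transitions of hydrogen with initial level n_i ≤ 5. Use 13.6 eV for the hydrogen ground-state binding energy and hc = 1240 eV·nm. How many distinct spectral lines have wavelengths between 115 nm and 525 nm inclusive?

3

Enumerate all n_i → n_f pairs with 1 ≤ n_f < n_i ≤ 5 and compute λ = 1240 / [13.6·1·(1/n_f² − 1/n_i²)].
Lines falling in [115, 525] nm: 2→1 (121.6 nm), 5→2 (434.2 nm), 4→2 (486.3 nm).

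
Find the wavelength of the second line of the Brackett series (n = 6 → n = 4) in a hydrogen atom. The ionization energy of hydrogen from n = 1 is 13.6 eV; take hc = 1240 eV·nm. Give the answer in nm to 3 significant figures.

The Brackett series terminates on n_f = 4; the second line has n_i = 4+2 = 6.
ΔE = 13.60 × (1/4² − 1/6²) = 0.4722 eV.
λ = 1240 / 0.4722 = 2630 nm.

2630 nm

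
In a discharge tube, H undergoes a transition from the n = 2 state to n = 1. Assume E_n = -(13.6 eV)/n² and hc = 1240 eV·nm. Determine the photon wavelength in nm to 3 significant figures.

122 nm

ΔE = 13.60 × (1/1² − 1/2²) = 13.60 × 0.7500 = 10.20 eV.
λ = hc/ΔE = 1240 / 10.20 = 122 nm.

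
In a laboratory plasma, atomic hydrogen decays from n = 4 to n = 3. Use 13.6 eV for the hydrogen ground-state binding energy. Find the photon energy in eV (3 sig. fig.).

E_4 = −13.60/16 = −0.8500 eV and E_3 = −13.60/9 = −1.511 eV.
The photon energy is |E_4 − E_3| = 0.661 eV.

0.661 eV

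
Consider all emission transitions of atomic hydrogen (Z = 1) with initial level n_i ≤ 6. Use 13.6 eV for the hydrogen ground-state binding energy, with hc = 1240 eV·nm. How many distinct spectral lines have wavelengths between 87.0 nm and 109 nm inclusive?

4

Enumerate all n_i → n_f pairs with 1 ≤ n_f < n_i ≤ 6 and compute λ = 1240 / [13.6·1·(1/n_f² − 1/n_i²)].
Lines falling in [87.0, 109] nm: 6→1 (93.78 nm), 5→1 (94.98 nm), 4→1 (97.25 nm), 3→1 (102.6 nm).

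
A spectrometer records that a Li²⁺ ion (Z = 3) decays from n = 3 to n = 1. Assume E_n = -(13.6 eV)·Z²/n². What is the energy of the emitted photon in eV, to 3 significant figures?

The Bohr energies scale as Z², so for Z = 3: E_n = −122.4/n² eV.
E_3 = −122.4/9 = −13.60 eV and E_1 = −122.4/1 = −122.4 eV.
The photon energy is |E_3 − E_1| = 109 eV.

109 eV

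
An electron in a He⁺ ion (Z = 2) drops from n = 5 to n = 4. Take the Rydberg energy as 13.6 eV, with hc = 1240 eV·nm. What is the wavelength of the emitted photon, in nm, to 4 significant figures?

For Z = 2 the level energies scale as Z², so the effective Rydberg energy is 13.6 × 4 = 54.40 eV.
ΔE = 54.40 × (1/4² − 1/5²) = 54.40 × 0.02250 = 1.224 eV.
λ = hc/ΔE = 1240 / 1.224 = 1013 nm.

1013 nm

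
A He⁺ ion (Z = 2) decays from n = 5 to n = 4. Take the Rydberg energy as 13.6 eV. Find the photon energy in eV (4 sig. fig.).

The Bohr energies scale as Z², so for Z = 2: E_n = −54.40/n² eV.
E_5 = −54.40/25 = −2.176 eV and E_4 = −54.40/16 = −3.400 eV.
The photon energy is |E_5 − E_4| = 1.224 eV.

1.224 eV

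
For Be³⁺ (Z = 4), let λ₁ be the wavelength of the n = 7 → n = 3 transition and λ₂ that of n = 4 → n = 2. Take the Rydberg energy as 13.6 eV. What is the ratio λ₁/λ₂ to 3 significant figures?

λ ∝ 1/ΔE ∝ 1/(1/n_f² − 1/n_i²), and the Z² and hc factors cancel in the ratio.
λ₁/λ₂ = (1/2² − 1/4²)/(1/3² − 1/7²) = 0.1875/0.09070 = 2.07.

2.07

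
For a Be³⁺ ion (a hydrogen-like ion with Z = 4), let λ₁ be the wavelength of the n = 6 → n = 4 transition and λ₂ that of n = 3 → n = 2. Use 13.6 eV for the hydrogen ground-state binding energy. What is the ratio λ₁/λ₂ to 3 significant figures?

4.00

λ ∝ 1/ΔE ∝ 1/(1/n_f² − 1/n_i²), and the Z² and hc factors cancel in the ratio.
λ₁/λ₂ = (1/2² − 1/3²)/(1/4² − 1/6²) = 0.1389/0.03472 = 4.00.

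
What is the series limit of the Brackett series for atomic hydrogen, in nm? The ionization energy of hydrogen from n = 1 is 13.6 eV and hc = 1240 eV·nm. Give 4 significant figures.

1459 nm

The Brackett series has lower level n_f = 4; the series limit corresponds to n_i → ∞.
ΔE_max = 13.6 × 1 / 4² = 0.8500 eV.
λ_min = 1240 / 0.8500 = 1459 nm.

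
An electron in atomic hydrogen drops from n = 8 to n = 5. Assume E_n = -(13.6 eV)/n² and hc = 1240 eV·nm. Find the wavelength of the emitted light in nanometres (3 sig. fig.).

3740 nm

ΔE = 13.60 × (1/5² − 1/8²) = 13.60 × 0.02438 = 0.3315 eV.
λ = hc/ΔE = 1240 / 0.3315 = 3740 nm.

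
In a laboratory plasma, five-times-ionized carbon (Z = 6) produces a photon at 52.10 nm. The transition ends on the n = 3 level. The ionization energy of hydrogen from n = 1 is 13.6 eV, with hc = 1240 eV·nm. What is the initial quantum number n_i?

n_i = 4

The photon energy is ΔE = hc/λ = 1240 / 52.10 = 23.80 eV.
With Z = 6, ΔE = 489.6 × (1/n_f² − 1/n_i²), so 1/n_f² − 1/n_i² = 0.04861.
With n_f = 3: 1/n_i² = 1/9 − 0.04861 = 0.06250, so n_i ≈ 4.00.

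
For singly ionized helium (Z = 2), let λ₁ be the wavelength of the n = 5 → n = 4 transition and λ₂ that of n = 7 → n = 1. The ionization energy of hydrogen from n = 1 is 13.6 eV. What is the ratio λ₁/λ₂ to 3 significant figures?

λ ∝ 1/ΔE ∝ 1/(1/n_f² − 1/n_i²), and the Z² and hc factors cancel in the ratio.
λ₁/λ₂ = (1/1² − 1/7²)/(1/4² − 1/5²) = 0.9796/0.02250 = 43.5.

43.5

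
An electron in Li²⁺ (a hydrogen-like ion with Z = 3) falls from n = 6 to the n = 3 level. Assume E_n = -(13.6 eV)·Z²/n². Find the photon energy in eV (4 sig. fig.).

The Bohr energies scale as Z², so for Z = 3: E_n = −122.4/n² eV.
E_6 = −122.4/36 = −3.400 eV and E_3 = −122.4/9 = −13.60 eV.
The photon energy is |E_6 − E_3| = 10.20 eV.

10.20 eV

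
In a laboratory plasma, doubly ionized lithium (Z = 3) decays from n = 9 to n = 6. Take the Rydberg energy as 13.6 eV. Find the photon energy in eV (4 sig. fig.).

1.889 eV

The Bohr energies scale as Z², so for Z = 3: E_n = −122.4/n² eV.
E_9 = −122.4/81 = −1.511 eV and E_6 = −122.4/36 = −3.400 eV.
The photon energy is |E_9 − E_6| = 1.889 eV.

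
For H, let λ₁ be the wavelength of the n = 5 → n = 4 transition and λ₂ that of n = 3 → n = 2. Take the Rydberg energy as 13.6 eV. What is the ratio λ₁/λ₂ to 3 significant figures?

6.17

λ ∝ 1/ΔE ∝ 1/(1/n_f² − 1/n_i²), and the Z² and hc factors cancel in the ratio.
λ₁/λ₂ = (1/2² − 1/3²)/(1/4² − 1/5²) = 0.1389/0.02250 = 6.17.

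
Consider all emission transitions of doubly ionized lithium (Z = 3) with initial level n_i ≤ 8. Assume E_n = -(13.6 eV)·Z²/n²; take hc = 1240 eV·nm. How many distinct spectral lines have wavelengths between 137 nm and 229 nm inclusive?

3

Enumerate all n_i → n_f pairs with 1 ≤ n_f < n_i ≤ 8 and compute λ = 1240 / [13.6·9·(1/n_f² − 1/n_i²)].
Lines falling in [137, 229] nm: 5→3 (142.5 nm), 4→3 (208.4 nm), 8→4 (216.1 nm).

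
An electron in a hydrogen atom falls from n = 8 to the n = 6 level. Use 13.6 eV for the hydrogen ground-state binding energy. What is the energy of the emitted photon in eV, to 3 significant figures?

0.165 eV

E_8 = −13.60/64 = −0.2125 eV and E_6 = −13.60/36 = −0.3778 eV.
The photon energy is |E_8 − E_6| = 0.165 eV.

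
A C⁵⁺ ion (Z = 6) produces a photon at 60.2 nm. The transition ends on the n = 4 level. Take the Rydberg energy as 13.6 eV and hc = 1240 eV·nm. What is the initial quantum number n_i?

n_i = 7

The photon energy is ΔE = hc/λ = 1240 / 60.2 = 20.60 eV.
With Z = 6, ΔE = 489.6 × (1/n_f² − 1/n_i²), so 1/n_f² − 1/n_i² = 0.04207.
With n_f = 4: 1/n_i² = 1/16 − 0.04207 = 0.02043, so n_i ≈ 7.00.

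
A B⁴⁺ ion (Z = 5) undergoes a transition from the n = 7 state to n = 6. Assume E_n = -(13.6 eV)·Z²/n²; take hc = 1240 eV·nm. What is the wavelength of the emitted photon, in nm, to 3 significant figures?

For Z = 5 the level energies scale as Z², so the effective Rydberg energy is 13.6 × 25 = 340.0 eV.
ΔE = 340.0 × (1/6² − 1/7²) = 340.0 × 0.007370 = 2.506 eV.
λ = hc/ΔE = 1240 / 2.506 = 495 nm.

495 nm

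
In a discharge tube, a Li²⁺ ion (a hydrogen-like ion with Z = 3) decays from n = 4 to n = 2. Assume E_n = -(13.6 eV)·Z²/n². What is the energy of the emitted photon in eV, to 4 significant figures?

22.95 eV

The Bohr energies scale as Z², so for Z = 3: E_n = −122.4/n² eV.
E_4 = −122.4/16 = −7.650 eV and E_2 = −122.4/4 = −30.60 eV.
The photon energy is |E_4 − E_2| = 22.95 eV.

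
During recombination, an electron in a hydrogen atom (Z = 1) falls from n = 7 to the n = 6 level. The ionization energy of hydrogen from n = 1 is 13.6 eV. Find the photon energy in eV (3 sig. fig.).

0.100 eV

E_7 = −13.60/49 = −0.2776 eV and E_6 = −13.60/36 = −0.3778 eV.
The photon energy is |E_7 − E_6| = 0.100 eV.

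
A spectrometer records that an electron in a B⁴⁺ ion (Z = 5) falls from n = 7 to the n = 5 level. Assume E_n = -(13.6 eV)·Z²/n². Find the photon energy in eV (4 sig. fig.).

The Bohr energies scale as Z², so for Z = 5: E_n = −340.0/n² eV.
E_7 = −340.0/49 = −6.939 eV and E_5 = −340.0/25 = −13.60 eV.
The photon energy is |E_7 − E_5| = 6.661 eV.

6.661 eV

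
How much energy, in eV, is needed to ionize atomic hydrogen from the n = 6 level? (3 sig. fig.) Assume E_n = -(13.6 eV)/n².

0.378 eV

E_6 = −13.60/36 = −0.378 eV, so ionization (to E = 0) requires 0.378 eV.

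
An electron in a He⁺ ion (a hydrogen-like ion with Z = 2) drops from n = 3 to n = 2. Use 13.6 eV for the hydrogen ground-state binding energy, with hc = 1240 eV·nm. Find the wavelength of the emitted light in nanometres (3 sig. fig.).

164 nm

For Z = 2 the level energies scale as Z², so the effective Rydberg energy is 13.6 × 4 = 54.40 eV.
ΔE = 54.40 × (1/2² − 1/3²) = 54.40 × 0.1389 = 7.556 eV.
λ = hc/ΔE = 1240 / 7.556 = 164 nm.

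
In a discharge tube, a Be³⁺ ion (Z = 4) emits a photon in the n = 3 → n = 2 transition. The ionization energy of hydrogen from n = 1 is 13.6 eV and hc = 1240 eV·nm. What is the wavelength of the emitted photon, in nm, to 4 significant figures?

For Z = 4 the level energies scale as Z², so the effective Rydberg energy is 13.6 × 16 = 217.6 eV.
ΔE = 217.6 × (1/2² − 1/3²) = 217.6 × 0.1389 = 30.22 eV.
λ = hc/ΔE = 1240 / 30.22 = 41.03 nm.

41.03 nm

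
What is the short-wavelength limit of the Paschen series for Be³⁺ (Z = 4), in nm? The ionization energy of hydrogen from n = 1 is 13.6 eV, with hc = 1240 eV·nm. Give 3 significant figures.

The Paschen series has lower level n_f = 3; the series limit corresponds to n_i → ∞.
ΔE_max = 13.6 × 16 / 3² = 24.18 eV.
λ_min = 1240 / 24.18 = 51.3 nm.

51.3 nm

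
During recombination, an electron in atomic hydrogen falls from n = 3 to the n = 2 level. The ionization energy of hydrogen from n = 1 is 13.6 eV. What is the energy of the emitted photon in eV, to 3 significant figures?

1.89 eV

E_3 = −13.60/9 = −1.511 eV and E_2 = −13.60/4 = −3.400 eV.
The photon energy is |E_3 − E_2| = 1.89 eV.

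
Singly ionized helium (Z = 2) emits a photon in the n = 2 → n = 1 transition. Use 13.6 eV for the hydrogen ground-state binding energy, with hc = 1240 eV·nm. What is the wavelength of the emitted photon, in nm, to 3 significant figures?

For Z = 2 the level energies scale as Z², so the effective Rydberg energy is 13.6 × 4 = 54.40 eV.
ΔE = 54.40 × (1/1² − 1/2²) = 54.40 × 0.7500 = 40.80 eV.
λ = hc/ΔE = 1240 / 40.80 = 30.4 nm.

30.4 nm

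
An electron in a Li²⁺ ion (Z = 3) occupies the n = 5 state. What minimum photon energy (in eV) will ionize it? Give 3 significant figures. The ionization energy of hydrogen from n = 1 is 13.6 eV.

4.90 eV

E_n = −13.6 Z²/n² = −122.4/n² eV for Z = 3.
E_5 = −122.4/25 = −4.90 eV, so ionization (to E = 0) requires 4.90 eV.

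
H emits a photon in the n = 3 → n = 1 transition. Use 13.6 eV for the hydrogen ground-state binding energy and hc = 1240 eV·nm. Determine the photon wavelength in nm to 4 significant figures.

ΔE = 13.60 × (1/1² − 1/3²) = 13.60 × 0.8889 = 12.09 eV.
λ = hc/ΔE = 1240 / 12.09 = 102.6 nm.

102.6 nm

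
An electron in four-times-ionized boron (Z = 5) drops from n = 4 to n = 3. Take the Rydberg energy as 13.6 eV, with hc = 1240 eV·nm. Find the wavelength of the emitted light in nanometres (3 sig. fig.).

75.0 nm

For Z = 5 the level energies scale as Z², so the effective Rydberg energy is 13.6 × 25 = 340.0 eV.
ΔE = 340.0 × (1/3² − 1/4²) = 340.0 × 0.04861 = 16.53 eV.
λ = hc/ΔE = 1240 / 16.53 = 75.0 nm.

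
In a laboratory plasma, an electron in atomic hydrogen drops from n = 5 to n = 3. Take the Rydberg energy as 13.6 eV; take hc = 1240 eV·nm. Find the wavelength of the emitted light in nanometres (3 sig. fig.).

ΔE = 13.60 × (1/3² − 1/5²) = 13.60 × 0.07111 = 0.9671 eV.
λ = hc/ΔE = 1240 / 0.9671 = 1280 nm.

1280 nm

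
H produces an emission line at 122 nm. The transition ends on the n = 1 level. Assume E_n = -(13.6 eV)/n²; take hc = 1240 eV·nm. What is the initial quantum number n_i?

The photon energy is ΔE = hc/λ = 1240 / 122 = 10.16 eV.
With Z = 1, ΔE = 13.60 × (1/n_f² − 1/n_i²), so 1/n_f² − 1/n_i² = 0.7473.
With n_f = 1: 1/n_i² = 1/1 − 0.7473 = 0.2527, so n_i ≈ 1.99.

n_i = 2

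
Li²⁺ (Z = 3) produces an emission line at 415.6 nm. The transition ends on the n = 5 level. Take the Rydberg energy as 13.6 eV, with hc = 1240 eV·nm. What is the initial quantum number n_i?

n_i = 8

The photon energy is ΔE = hc/λ = 1240 / 415.6 = 2.984 eV.
With Z = 3, ΔE = 122.4 × (1/n_f² − 1/n_i²), so 1/n_f² − 1/n_i² = 0.02438.
With n_f = 5: 1/n_i² = 1/25 − 0.02438 = 0.01562, so n_i ≈ 8.00.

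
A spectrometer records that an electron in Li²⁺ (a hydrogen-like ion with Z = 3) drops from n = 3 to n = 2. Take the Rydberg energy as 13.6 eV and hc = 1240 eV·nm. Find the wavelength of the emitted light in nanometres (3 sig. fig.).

72.9 nm

For Z = 3 the level energies scale as Z², so the effective Rydberg energy is 13.6 × 9 = 122.4 eV.
ΔE = 122.4 × (1/2² − 1/3²) = 122.4 × 0.1389 = 17.00 eV.
λ = hc/ΔE = 1240 / 17.00 = 72.9 nm.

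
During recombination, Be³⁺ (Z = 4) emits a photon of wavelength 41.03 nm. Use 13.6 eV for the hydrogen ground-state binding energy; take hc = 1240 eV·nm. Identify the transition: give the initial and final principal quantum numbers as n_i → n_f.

n_i = 3, n_f = 2

The photon energy is ΔE = hc/λ = 1240 / 41.03 = 30.22 eV.
With Z = 4, ΔE = 217.6 × (1/n_f² − 1/n_i²), so 1/n_f² − 1/n_i² = 0.1389.
Trying n_f = 2 gives 1/n_i² = 0.1111, i.e. n_i ≈ 3; this pair matches.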